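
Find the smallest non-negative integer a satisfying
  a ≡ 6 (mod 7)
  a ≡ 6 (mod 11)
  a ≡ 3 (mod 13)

The moduli are pairwise coprime; N = 7·11·13 = 1001.
N/7 = 143; 143 ≡ 3 (mod 7); 3·5 ≡ 1, so inverse 5.
N/11 = 91; 91 ≡ 3 (mod 11); 3·4 ≡ 1, so inverse 4.
N/13 = 77; 77 ≡ 12 (mod 13); 12·12 ≡ 1, so inverse 12.
a ≡ 6·143·5 + 6·91·4 + 3·77·12 = 9246.
9246 mod 1001 = 237.

237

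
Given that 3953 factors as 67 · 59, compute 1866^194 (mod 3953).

Mod 67: 1866 ≡ 57; by Fermat, exponent reduces to 194 mod 66 = 62; 57^62 ≡ 4 (mod 67).
Mod 59: 1866 ≡ 37; by Fermat, exponent reduces to 194 mod 58 = 20; 37^20 ≡ 15 (mod 59).
Combine by CRT: x ≡ 4 (mod 67), x ≡ 15 (mod 59) ⇒ x ≡ 3555 (mod 3953).

3555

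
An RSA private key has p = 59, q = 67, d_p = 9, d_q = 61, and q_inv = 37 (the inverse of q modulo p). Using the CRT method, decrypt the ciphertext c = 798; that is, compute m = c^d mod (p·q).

m₁ = c^(d_p) mod p: c ≡ 31 (mod 59), and 31^9 mod 59 = 54.
m₂ = c^(d_q) mod q: c ≡ 61 (mod 67), and 61^61 mod 67 = 50.
h = q_inv·(m₁ − m₂) mod p = 37·(54 − 50) mod 59 = 30.
m = m₂ + h·q = 50 + 30·67 = 2060.

2060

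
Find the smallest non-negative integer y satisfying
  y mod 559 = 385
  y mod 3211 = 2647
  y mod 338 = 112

166408

gcd(559, 3211) = 13 and 13 | (2647 − 385), so the pair is consistent; merging gives y ≡ 28335 (mod 138073), where 138073 = lcm(559, 3211).
gcd(138073, 338) = 169 and 169 | (112 − 28335), so the pair is consistent; merging gives y ≡ 166408 (mod 276146), where 276146 = lcm(138073, 338).
The solution is unique modulo lcm(559, 3211, 338) = 276146.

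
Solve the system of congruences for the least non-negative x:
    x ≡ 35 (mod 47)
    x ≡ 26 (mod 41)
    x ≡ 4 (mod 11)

Combine the congruences pairwise.
From x ≡ 35 (mod 47) write x = 35 + 47t. Substituting into x ≡ 26 (mod 41) gives 47t ≡ 32 (mod 41), and since 6⁻¹ ≡ 7 (mod 41), t ≡ 19. Hence x ≡ 35 + 47·19 = 928 (mod 1927).
From x ≡ 928 (mod 1927) write x = 928 + 1927t. Substituting into x ≡ 4 (mod 11) gives 1927t ≡ 0 (mod 11), and since 2⁻¹ ≡ 6 (mod 11), t ≡ 0. Hence x ≡ 928 + 1927·0 = 928 (mod 21197).

928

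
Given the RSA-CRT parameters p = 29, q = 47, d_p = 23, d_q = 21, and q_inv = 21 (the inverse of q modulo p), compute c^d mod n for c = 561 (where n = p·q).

m₁ = c^(d_p) mod p: c ≡ 10 (mod 29), and 10^23 mod 29 = 11.
m₂ = c^(d_q) mod q: c ≡ 44 (mod 47), and 44^21 mod 47 = 26.
h = q_inv·(m₁ − m₂) mod p = 21·(11 − 26) mod 29 = 4.
m = m₂ + h·q = 26 + 4·47 = 214.

214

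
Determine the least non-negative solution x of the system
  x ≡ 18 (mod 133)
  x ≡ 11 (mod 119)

1082

Combine the congruences pairwise.
gcd(133, 119) = 7 and 7 | (11 − 18), so the pair is consistent; merging gives x ≡ 1082 (mod 2261), where 2261 = lcm(133, 119).
The solution is unique modulo lcm(133, 119) = 2261.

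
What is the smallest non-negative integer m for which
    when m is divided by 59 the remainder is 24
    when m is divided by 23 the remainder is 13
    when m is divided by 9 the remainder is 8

The moduli are pairwise coprime; N = 59·23·9 = 12213.
N/59 = 207; 207 ≡ 30 (mod 59); 30·2 ≡ 1, so inverse 2.
N/23 = 531; 531 ≡ 2 (mod 23); 2·12 ≡ 1, so inverse 12.
N/9 = 1357; 1357 ≡ 7 (mod 9); 7·4 ≡ 1, so inverse 4.
m ≡ 24·207·2 + 13·531·12 + 8·1357·4 = 136196.
136196 mod 12213 = 1853.

1853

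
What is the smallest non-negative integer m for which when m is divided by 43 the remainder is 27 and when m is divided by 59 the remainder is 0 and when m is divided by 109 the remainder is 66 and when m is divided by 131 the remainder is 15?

1347088

Combine the congruences pairwise.
From m ≡ 27 (mod 43) write m = 27 + 43t. Substituting into m ≡ 0 (mod 59) gives 43t ≡ 32 (mod 59), and since 43⁻¹ ≡ 11 (mod 59), t ≡ 57. Hence m ≡ 27 + 43·57 = 2478 (mod 2537).
From m ≡ 2478 (mod 2537) write m = 2478 + 2537t. Substituting into m ≡ 66 (mod 109) gives 2537t ≡ 95 (mod 109), and since 30⁻¹ ≡ 40 (mod 109), t ≡ 94. Hence m ≡ 2478 + 2537·94 = 240956 (mod 276533).
From m ≡ 240956 (mod 276533) write m = 240956 + 276533t. Substituting into m ≡ 15 (mod 131) gives 276533t ≡ 99 (mod 131), and since 123⁻¹ ≡ 49 (mod 131), t ≡ 4. Hence m ≡ 240956 + 276533·4 = 1347088 (mod 36225823).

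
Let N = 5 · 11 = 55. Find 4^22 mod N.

Mod 5: 4 ≡ 4; by Fermat, exponent reduces to 22 mod 4 = 2; 4^2 ≡ 1 (mod 5).
Mod 11: 4 ≡ 4; by Fermat, exponent reduces to 22 mod 10 = 2; 4^2 ≡ 5 (mod 11).
Combine by CRT: x ≡ 1 (mod 5), x ≡ 5 (mod 11) ⇒ x ≡ 16 (mod 55).

16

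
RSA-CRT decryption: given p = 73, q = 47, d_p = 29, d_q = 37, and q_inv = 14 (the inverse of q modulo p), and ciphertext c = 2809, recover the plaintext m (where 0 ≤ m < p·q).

m₁ = c^(d_p) mod p: c ≡ 35 (mod 73), and 35^29 mod 73 = 67.
m₂ = c^(d_q) mod q: c ≡ 36 (mod 47), and 36^37 mod 47 = 21.
h = q_inv·(m₁ − m₂) mod p = 14·(67 − 21) mod 73 = 60.
m = m₂ + h·q = 21 + 60·47 = 2841.

2841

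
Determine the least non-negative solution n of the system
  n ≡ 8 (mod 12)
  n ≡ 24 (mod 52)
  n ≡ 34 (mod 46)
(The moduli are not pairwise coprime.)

908

Combine the congruences pairwise.
gcd(12, 52) = 4 and 4 | (24 − 8), so the pair is consistent; merging gives n ≡ 128 (mod 156), where 156 = lcm(12, 52).
gcd(156, 46) = 2 and 2 | (34 − 128), so the pair is consistent; merging gives n ≡ 908 (mod 3588), where 3588 = lcm(156, 46).
The solution is unique modulo lcm(12, 52, 46) = 3588.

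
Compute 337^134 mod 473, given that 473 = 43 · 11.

Mod 43: 337 ≡ 36; by Fermat, exponent reduces to 134 mod 42 = 8; 36^8 ≡ 6 (mod 43).
Mod 11: 337 ≡ 7; by Fermat, exponent reduces to 134 mod 10 = 4; 7^4 ≡ 3 (mod 11).
Combine by CRT: x ≡ 6 (mod 43), x ≡ 3 (mod 11) ⇒ x ≡ 135 (mod 473).

135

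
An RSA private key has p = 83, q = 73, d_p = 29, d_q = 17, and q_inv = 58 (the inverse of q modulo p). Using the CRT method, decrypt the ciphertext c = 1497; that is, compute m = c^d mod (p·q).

1608

m₁ = c^(d_p) mod p: c ≡ 3 (mod 83), and 3^29 mod 83 = 31.
m₂ = c^(d_q) mod q: c ≡ 37 (mod 73), and 37^17 mod 73 = 2.
h = q_inv·(m₁ − m₂) mod p = 58·(31 − 2) mod 83 = 22.
m = m₂ + h·q = 2 + 22·73 = 1608.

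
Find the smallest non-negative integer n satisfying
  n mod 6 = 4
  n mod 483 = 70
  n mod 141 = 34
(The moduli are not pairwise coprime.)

40642

gcd(6, 483) = 3 and 3 | (70 − 4), so the pair is consistent; merging gives n ≡ 70 (mod 966), where 966 = lcm(6, 483).
gcd(966, 141) = 3 and 3 | (34 − 70), so the pair is consistent; merging gives n ≡ 40642 (mod 45402), where 45402 = lcm(966, 141).
The solution is unique modulo lcm(6, 483, 141) = 45402.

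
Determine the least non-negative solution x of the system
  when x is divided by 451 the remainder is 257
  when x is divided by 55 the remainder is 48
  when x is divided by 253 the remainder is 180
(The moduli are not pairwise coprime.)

2963

gcd(451, 55) = 11 and 11 | (48 − 257), so the pair is consistent; merging gives x ≡ 708 (mod 2255), where 2255 = lcm(451, 55).
gcd(2255, 253) = 11 and 11 | (180 − 708), so the pair is consistent; merging gives x ≡ 2963 (mod 51865), where 51865 = lcm(2255, 253).
The solution is unique modulo lcm(451, 55, 253) = 51865.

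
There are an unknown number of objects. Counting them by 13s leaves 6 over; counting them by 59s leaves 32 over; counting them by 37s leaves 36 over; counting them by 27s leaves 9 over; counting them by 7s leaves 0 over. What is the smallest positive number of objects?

From N ≡ 6 (mod 13) write N = 6 + 13t. Substituting into N ≡ 32 (mod 59) gives 13t ≡ 26 (mod 59), and since 13⁻¹ ≡ 50 (mod 59), t ≡ 2. Hence N ≡ 6 + 13·2 = 32 (mod 767).
From N ≡ 32 (mod 767) write N = 32 + 767t. Substituting into N ≡ 36 (mod 37) gives 767t ≡ 4 (mod 37), and since 27⁻¹ ≡ 11 (mod 37), t ≡ 7. Hence N ≡ 32 + 767·7 = 5401 (mod 28379).
From N ≡ 5401 (mod 28379) write N = 5401 + 28379t. Substituting into N ≡ 9 (mod 27) gives 28379t ≡ 8 (mod 27), and since 2⁻¹ ≡ 14 (mod 27), t ≡ 4. Hence N ≡ 5401 + 28379·4 = 118917 (mod 766233).
From N ≡ 118917 (mod 766233) write N = 118917 + 766233t. Substituting into N ≡ 0 (mod 7) gives 766233t ≡ 6 (mod 7), and since 6⁻¹ ≡ 6 (mod 7), t ≡ 1. Hence N ≡ 118917 + 766233·1 = 885150 (mod 5363631).

885150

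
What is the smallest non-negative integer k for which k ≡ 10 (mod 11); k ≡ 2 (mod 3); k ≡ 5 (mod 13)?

395

The moduli are pairwise coprime; N = 11·3·13 = 429.
N/11 = 39; 39 ≡ 6 (mod 11); 6·2 ≡ 1, so inverse 2.
N/3 = 143; 143 ≡ 2 (mod 3); 2·2 ≡ 1, so inverse 2.
N/13 = 33; 33 ≡ 7 (mod 13); 7·2 ≡ 1, so inverse 2.
k ≡ 10·39·2 + 2·143·2 + 5·33·2 = 1682.
1682 mod 429 = 395.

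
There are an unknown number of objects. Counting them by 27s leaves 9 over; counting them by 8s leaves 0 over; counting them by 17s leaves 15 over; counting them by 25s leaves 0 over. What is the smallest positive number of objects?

63000

The moduli are pairwise coprime; M = 27·8·17·25 = 91800.
M/27 = 3400; 3400 ≡ 25 (mod 27); 25·13 ≡ 1, so inverse 13.
M/8 = 11475; 11475 ≡ 3 (mod 8); 3·3 ≡ 1, so inverse 3.
M/17 = 5400; 5400 ≡ 11 (mod 17); 11·14 ≡ 1, so inverse 14.
M/25 = 3672; 3672 ≡ 22 (mod 25); 22·8 ≡ 1, so inverse 8.
N ≡ 9·3400·13 + 0·11475·3 + 15·5400·14 + 0·3672·8 = 1531800.
1531800 mod 91800 = 63000.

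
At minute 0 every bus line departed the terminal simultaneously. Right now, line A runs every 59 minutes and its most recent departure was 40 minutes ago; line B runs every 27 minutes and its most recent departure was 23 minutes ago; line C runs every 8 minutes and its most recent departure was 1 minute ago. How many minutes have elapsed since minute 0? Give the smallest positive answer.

The moduli are pairwise coprime; N = 59·27·8 = 12744.
N/59 = 216; 216 ≡ 39 (mod 59); 39·56 ≡ 1, so inverse 56.
N/27 = 472; 472 ≡ 13 (mod 27); 13·25 ≡ 1, so inverse 25.
N/8 = 1593; 1593 ≡ 1 (mod 8), inverse 1.
t ≡ 40·216·56 + 23·472·25 + 1·1593·1 = 756833.
756833 mod 12744 = 4937.

4937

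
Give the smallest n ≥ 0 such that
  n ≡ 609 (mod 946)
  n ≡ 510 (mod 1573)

gcd(946, 1573) = 11 and 11 | (510 − 609), so the pair is consistent; merging gives n ≡ 93317 (mod 135278), where 135278 = lcm(946, 1573).
The solution is unique modulo lcm(946, 1573) = 135278.

93317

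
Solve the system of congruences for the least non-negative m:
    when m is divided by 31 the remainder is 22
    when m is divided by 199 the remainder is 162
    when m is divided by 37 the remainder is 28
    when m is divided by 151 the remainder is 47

1855837

The moduli are pairwise coprime; N = 31·199·37·151 = 34466203.
N/31 = 1111813; 1111813 ≡ 29 (mod 31); 29·15 ≡ 1, so inverse 15.
N/199 = 173197; 173197 ≡ 67 (mod 199); 67·101 ≡ 1, so inverse 101.
N/37 = 931519; 931519 ≡ 7 (mod 37); 7·16 ≡ 1, so inverse 16.
N/151 = 228253; 228253 ≡ 92 (mod 151); 92·87 ≡ 1, so inverse 87.
m ≡ 22·1111813·15 + 162·173197·101 + 28·931519·16 + 47·228253·87 = 4551394633.
4551394633 mod 34466203 = 1855837.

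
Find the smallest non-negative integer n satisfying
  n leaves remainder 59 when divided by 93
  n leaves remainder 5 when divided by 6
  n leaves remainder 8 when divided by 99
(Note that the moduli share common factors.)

5453

gcd(93, 6) = 3 and 3 | (5 − 59), so the pair is consistent; merging gives n ≡ 59 (mod 186), where 186 = lcm(93, 6).
gcd(186, 99) = 3 and 3 | (8 − 59), so the pair is consistent; merging gives n ≡ 5453 (mod 6138), where 6138 = lcm(186, 99).
The solution is unique modulo lcm(93, 6, 99) = 6138.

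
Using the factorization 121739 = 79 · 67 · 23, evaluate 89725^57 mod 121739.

Mod 79: 89725 ≡ 60; 60^57 ≡ 33 (mod 79).
Mod 67: 89725 ≡ 12; 12^57 ≡ 45 (mod 67).
Mod 23: 89725 ≡ 2; by Fermat, exponent reduces to 57 mod 22 = 13; 2^13 ≡ 4 (mod 23).
Combine by CRT: x ≡ 33 (mod 79), x ≡ 45 (mod 67), x ≡ 4 (mod 23) ⇒ x ≡ 53042 (mod 121739).

53042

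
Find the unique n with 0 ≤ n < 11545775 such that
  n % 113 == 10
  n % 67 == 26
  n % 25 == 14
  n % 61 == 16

3885289

The moduli are pairwise coprime; M = 113·67·25·61 = 11545775.
M/113 = 102175; 102175 ≡ 23 (mod 113); 23·59 ≡ 1, so inverse 59.
M/67 = 172325; 172325 ≡ 1 (mod 67), inverse 1.
M/25 = 461831; 461831 ≡ 6 (mod 25); 6·21 ≡ 1, so inverse 21.
M/61 = 189275; 189275 ≡ 53 (mod 61); 53·38 ≡ 1, so inverse 38.
n ≡ 10·102175·59 + 26·172325·1 + 14·461831·21 + 16·189275·38 = 315621214.
315621214 mod 11545775 = 3885289.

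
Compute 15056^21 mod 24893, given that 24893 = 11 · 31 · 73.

Mod 11: 15056 ≡ 8; by Fermat, exponent reduces to 21 mod 10 = 1; 8^1 ≡ 8 (mod 11).
Mod 31: 15056 ≡ 21; 21^21 ≡ 29 (mod 31).
Mod 73: 15056 ≡ 18; 18^21 ≡ 65 (mod 73).
Combine by CRT: x ≡ 8 (mod 11), x ≡ 29 (mod 31), x ≡ 65 (mod 73) ⇒ x ≡ 2912 (mod 24893).

2912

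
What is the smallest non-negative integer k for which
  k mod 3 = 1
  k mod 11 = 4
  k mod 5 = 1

The moduli are pairwise coprime; N = 3·11·5 = 165.
N/3 = 55; 55 ≡ 1 (mod 3), inverse 1.
N/11 = 15; 15 ≡ 4 (mod 11); 4·3 ≡ 1, so inverse 3.
N/5 = 33; 33 ≡ 3 (mod 5); 3·2 ≡ 1, so inverse 2.
k ≡ 1·55·1 + 4·15·3 + 1·33·2 = 301.
301 mod 165 = 136.

136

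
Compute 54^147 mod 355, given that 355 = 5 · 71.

289

Mod 5: 54 ≡ 4; by Fermat, exponent reduces to 147 mod 4 = 3; 4^3 ≡ 4 (mod 5).
Mod 71: 54 ≡ 54; by Fermat, exponent reduces to 147 mod 70 = 7; 54^7 ≡ 5 (mod 71).
Combine by CRT: x ≡ 4 (mod 5), x ≡ 5 (mod 71) ⇒ x ≡ 289 (mod 355).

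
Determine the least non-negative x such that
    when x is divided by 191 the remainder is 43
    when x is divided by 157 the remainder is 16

Combine the congruences pairwise.
From x ≡ 43 (mod 191) write x = 43 + 191t. Substituting into x ≡ 16 (mod 157) gives 191t ≡ 130 (mod 157), and since 34⁻¹ ≡ 97 (mod 157), t ≡ 50. Hence x ≡ 43 + 191·50 = 9593 (mod 29987).

9593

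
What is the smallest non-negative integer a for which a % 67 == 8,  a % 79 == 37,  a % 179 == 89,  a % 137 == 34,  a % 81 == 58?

4894155976

The moduli are pairwise coprime; N = 67·79·179·137·81 = 10513819359.
N/67 = 156922677; 156922677 ≡ 34 (mod 67); 34·2 ≡ 1, so inverse 2.
N/79 = 133086321; 133086321 ≡ 77 (mod 79); 77·39 ≡ 1, so inverse 39.
N/179 = 58736421; 58736421 ≡ 77 (mod 179); 77·93 ≡ 1, so inverse 93.
N/137 = 76743207; 76743207 ≡ 54 (mod 137); 54·33 ≡ 1, so inverse 33.
N/81 = 129800239; 129800239 ≡ 7 (mod 81); 7·58 ≡ 1, so inverse 58.
a ≡ 8·156922677·2 + 37·133086321·39 + 89·58736421·93 + 34·76743207·33 + 58·129800239·58 = 1203469562902.
1203469562902 mod 10513819359 = 4894155976.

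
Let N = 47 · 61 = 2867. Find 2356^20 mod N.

794

Mod 47: 2356 ≡ 6; 6^20 ≡ 42 (mod 47).
Mod 61: 2356 ≡ 38; 38^20 ≡ 1 (mod 61).
Combine by CRT: x ≡ 42 (mod 47), x ≡ 1 (mod 61) ⇒ x ≡ 794 (mod 2867).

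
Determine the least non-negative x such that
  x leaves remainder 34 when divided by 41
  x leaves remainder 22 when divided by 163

Combine the congruences pairwise.
From x ≡ 34 (mod 41) write x = 34 + 41t. Substituting into x ≡ 22 (mod 163) gives 41t ≡ 151 (mod 163), and since 41⁻¹ ≡ 4 (mod 163), t ≡ 115. Hence x ≡ 34 + 41·115 = 4749 (mod 6683).

4749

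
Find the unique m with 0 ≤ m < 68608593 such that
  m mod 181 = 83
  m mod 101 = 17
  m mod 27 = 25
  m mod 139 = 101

The moduli are pairwise coprime; N = 181·101·27·139 = 68608593.
N/181 = 379053; 379053 ≡ 39 (mod 181); 39·65 ≡ 1, so inverse 65.
N/101 = 679293; 679293 ≡ 68 (mod 101); 68·52 ≡ 1, so inverse 52.
N/27 = 2541059; 2541059 ≡ 8 (mod 27); 8·17 ≡ 1, so inverse 17.
N/139 = 493587; 493587 ≡ 137 (mod 139); 137·69 ≡ 1, so inverse 69.
m ≡ 83·379053·65 + 17·679293·52 + 25·2541059·17 + 101·493587·69 = 7165243825.
7165243825 mod 68608593 = 29950153.

29950153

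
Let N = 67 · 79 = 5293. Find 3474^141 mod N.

2068

Mod 67: 3474 ≡ 57; by Fermat, exponent reduces to 141 mod 66 = 9; 57^9 ≡ 58 (mod 67).
Mod 79: 3474 ≡ 77; by Fermat, exponent reduces to 141 mod 78 = 63; 77^63 ≡ 14 (mod 79).
Combine by CRT: x ≡ 58 (mod 67), x ≡ 14 (mod 79) ⇒ x ≡ 2068 (mod 5293).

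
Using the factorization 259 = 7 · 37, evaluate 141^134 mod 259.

127

Mod 7: 141 ≡ 1; by Fermat, exponent reduces to 134 mod 6 = 2; 1^2 ≡ 1 (mod 7).
Mod 37: 141 ≡ 30; by Fermat, exponent reduces to 134 mod 36 = 26; 30^26 ≡ 16 (mod 37).
Combine by CRT: x ≡ 1 (mod 7), x ≡ 16 (mod 37) ⇒ x ≡ 127 (mod 259).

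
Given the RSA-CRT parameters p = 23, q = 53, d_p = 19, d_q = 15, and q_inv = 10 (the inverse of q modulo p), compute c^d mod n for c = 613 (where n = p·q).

341

m₁ = c^(d_p) mod p: c ≡ 15 (mod 23), and 15^19 mod 23 = 19.
m₂ = c^(d_q) mod q: c ≡ 30 (mod 53), and 30^15 mod 53 = 23.
h = q_inv·(m₁ − m₂) mod p = 10·(19 − 23) mod 23 = 6.
m = m₂ + h·q = 23 + 6·53 = 341.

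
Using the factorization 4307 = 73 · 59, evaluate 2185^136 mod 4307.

Mod 73: 2185 ≡ 68; by Fermat, exponent reduces to 136 mod 72 = 64; 68^64 ≡ 37 (mod 73).
Mod 59: 2185 ≡ 2; by Fermat, exponent reduces to 136 mod 58 = 20; 2^20 ≡ 28 (mod 59).
Combine by CRT: x ≡ 37 (mod 73), x ≡ 28 (mod 59) ⇒ x ≡ 913 (mod 4307).

913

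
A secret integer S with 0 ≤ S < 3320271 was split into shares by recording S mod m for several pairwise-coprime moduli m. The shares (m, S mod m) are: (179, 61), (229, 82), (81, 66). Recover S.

737004

Combine the congruences pairwise.
From S ≡ 61 (mod 179) write S = 61 + 179t. Substituting into S ≡ 82 (mod 229) gives 179t ≡ 21 (mod 229), and since 179⁻¹ ≡ 87 (mod 229), t ≡ 224. Hence S ≡ 61 + 179·224 = 40157 (mod 40991).
From S ≡ 40157 (mod 40991) write S = 40157 + 40991t. Substituting into S ≡ 66 (mod 81) gives 40991t ≡ 4 (mod 81), and since 5⁻¹ ≡ 65 (mod 81), t ≡ 17. Hence S ≡ 40157 + 40991·17 = 737004 (mod 3320271).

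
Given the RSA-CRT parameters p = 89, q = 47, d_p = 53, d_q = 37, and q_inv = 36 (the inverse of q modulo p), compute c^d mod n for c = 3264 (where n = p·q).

2074

m₁ = c^(d_p) mod p: c ≡ 60 (mod 89), and 60^53 mod 89 = 27.
m₂ = c^(d_q) mod q: c ≡ 21 (mod 47), and 21^37 mod 47 = 6.
h = q_inv·(m₁ − m₂) mod p = 36·(27 − 6) mod 89 = 44.
m = m₂ + h·q = 6 + 44·47 = 2074.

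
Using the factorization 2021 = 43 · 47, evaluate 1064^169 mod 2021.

419

Mod 43: 1064 ≡ 32; by Fermat, exponent reduces to 169 mod 42 = 1; 32^1 ≡ 32 (mod 43).
Mod 47: 1064 ≡ 30; by Fermat, exponent reduces to 169 mod 46 = 31; 30^31 ≡ 43 (mod 47).
Combine by CRT: x ≡ 32 (mod 43), x ≡ 43 (mod 47) ⇒ x ≡ 419 (mod 2021).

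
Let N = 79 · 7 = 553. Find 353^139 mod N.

346

Mod 79: 353 ≡ 37; by Fermat, exponent reduces to 139 mod 78 = 61; 37^61 ≡ 30 (mod 79).
Mod 7: 353 ≡ 3; by Fermat, exponent reduces to 139 mod 6 = 1; 3^1 ≡ 3 (mod 7).
Combine by CRT: x ≡ 30 (mod 79), x ≡ 3 (mod 7) ⇒ x ≡ 346 (mod 553).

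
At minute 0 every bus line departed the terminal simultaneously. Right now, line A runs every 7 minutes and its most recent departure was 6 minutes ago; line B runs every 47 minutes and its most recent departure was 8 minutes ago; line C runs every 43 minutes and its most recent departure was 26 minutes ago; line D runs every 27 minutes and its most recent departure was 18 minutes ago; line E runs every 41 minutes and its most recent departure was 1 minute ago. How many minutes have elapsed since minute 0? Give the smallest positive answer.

The moduli are pairwise coprime; N = 7·47·43·27·41 = 15660729.
N/7 = 2237247; 2237247 ≡ 5 (mod 7); 5·3 ≡ 1, so inverse 3.
N/47 = 333207; 333207 ≡ 24 (mod 47); 24·2 ≡ 1, so inverse 2.
N/43 = 364203; 364203 ≡ 36 (mod 43); 36·6 ≡ 1, so inverse 6.
N/27 = 580027; 580027 ≡ 13 (mod 27); 13·25 ≡ 1, so inverse 25.
N/41 = 381969; 381969 ≡ 13 (mod 41); 13·19 ≡ 1, so inverse 19.
t ≡ 6·2237247·3 + 8·333207·2 + 26·364203·6 + 18·580027·25 + 1·381969·19 = 370686987.
370686987 mod 15660729 = 10490220.

10490220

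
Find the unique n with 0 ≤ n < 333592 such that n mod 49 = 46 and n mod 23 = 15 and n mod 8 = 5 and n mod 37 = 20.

259501

The moduli are pairwise coprime; M = 49·23·8·37 = 333592.
M/49 = 6808; 6808 ≡ 46 (mod 49); 46·16 ≡ 1, so inverse 16.
M/23 = 14504; 14504 ≡ 14 (mod 23); 14·5 ≡ 1, so inverse 5.
M/8 = 41699; 41699 ≡ 3 (mod 8); 3·3 ≡ 1, so inverse 3.
M/37 = 9016; 9016 ≡ 25 (mod 37); 25·3 ≡ 1, so inverse 3.
n ≡ 46·6808·16 + 15·14504·5 + 5·41699·3 + 20·9016·3 = 7264933.
7264933 mod 333592 = 259501.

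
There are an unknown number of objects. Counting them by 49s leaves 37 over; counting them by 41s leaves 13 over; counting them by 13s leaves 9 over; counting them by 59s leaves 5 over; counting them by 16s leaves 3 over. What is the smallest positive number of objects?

The moduli are pairwise coprime; M = 49·41·13·59·16 = 24654448.
M/49 = 503152; 503152 ≡ 20 (mod 49); 20·27 ≡ 1, so inverse 27.
M/41 = 601328; 601328 ≡ 22 (mod 41); 22·28 ≡ 1, so inverse 28.
M/13 = 1896496; 1896496 ≡ 4 (mod 13); 4·10 ≡ 1, so inverse 10.
M/59 = 417872; 417872 ≡ 34 (mod 59); 34·33 ≡ 1, so inverse 33.
M/16 = 1540903; 1540903 ≡ 7 (mod 16); 7·7 ≡ 1, so inverse 7.
N ≡ 37·503152·27 + 13·601328·28 + 9·1896496·10 + 5·417872·33 + 3·1540903·7 = 993524723.
993524723 mod 24654448 = 7346803.

7346803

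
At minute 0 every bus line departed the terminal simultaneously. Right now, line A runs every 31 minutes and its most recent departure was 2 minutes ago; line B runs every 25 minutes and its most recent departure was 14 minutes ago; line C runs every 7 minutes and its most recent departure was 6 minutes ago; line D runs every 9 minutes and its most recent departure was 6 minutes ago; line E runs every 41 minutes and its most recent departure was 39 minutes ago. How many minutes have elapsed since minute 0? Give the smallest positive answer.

282939

From t ≡ 2 (mod 31) write t = 2 + 31s. Substituting into t ≡ 14 (mod 25) gives 31s ≡ 12 (mod 25), and since 6⁻¹ ≡ 21 (mod 25), s ≡ 2. Hence t ≡ 2 + 31·2 = 64 (mod 775).
From t ≡ 64 (mod 775) write t = 64 + 775s. Substituting into t ≡ 6 (mod 7) gives 775s ≡ 5 (mod 7), and since 5⁻¹ ≡ 3 (mod 7), s ≡ 1. Hence t ≡ 64 + 775·1 = 839 (mod 5425).
From t ≡ 839 (mod 5425) write t = 839 + 5425s. Substituting into t ≡ 6 (mod 9) gives 5425s ≡ 4 (mod 9), and since 7⁻¹ ≡ 4 (mod 9), s ≡ 7. Hence t ≡ 839 + 5425·7 = 38814 (mod 48825).
From t ≡ 38814 (mod 48825) write t = 38814 + 48825s. Substituting into t ≡ 39 (mod 41) gives 48825s ≡ 11 (mod 41), and since 35⁻¹ ≡ 34 (mod 41), s ≡ 5. Hence t ≡ 38814 + 48825·5 = 282939 (mod 2001825).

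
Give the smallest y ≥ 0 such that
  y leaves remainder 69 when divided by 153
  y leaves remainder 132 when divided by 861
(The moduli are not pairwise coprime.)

gcd(153, 861) = 3 and 3 | (132 − 69), so the pair is consistent; merging gives y ≡ 31128 (mod 43911), where 43911 = lcm(153, 861).
The solution is unique modulo lcm(153, 861) = 43911.

31128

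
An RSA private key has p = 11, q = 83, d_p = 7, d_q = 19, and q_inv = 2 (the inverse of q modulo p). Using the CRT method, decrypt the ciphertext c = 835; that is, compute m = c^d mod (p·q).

m₁ = c^(d_p) mod p: c ≡ 10 (mod 11), and 10^7 mod 11 = 10.
m₂ = c^(d_q) mod q: c ≡ 5 (mod 83), and 5^19 mod 83 = 74.
h = q_inv·(m₁ − m₂) mod p = 2·(10 − 74) mod 11 = 4.
m = m₂ + h·q = 74 + 4·83 = 406.

406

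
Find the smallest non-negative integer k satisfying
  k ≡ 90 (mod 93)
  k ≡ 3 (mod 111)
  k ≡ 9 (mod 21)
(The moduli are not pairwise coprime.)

gcd(93, 111) = 3 and 3 | (3 − 90), so the pair is consistent; merging gives k ≡ 1113 (mod 3441), where 3441 = lcm(93, 111).
gcd(3441, 21) = 3 and 3 | (9 − 1113), so the pair is consistent; merging gives k ≡ 14877 (mod 24087), where 24087 = lcm(3441, 21).
The solution is unique modulo lcm(93, 111, 21) = 24087.

14877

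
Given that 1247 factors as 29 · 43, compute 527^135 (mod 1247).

Mod 29: 527 ≡ 5; by Fermat, exponent reduces to 135 mod 28 = 23; 5^23 ≡ 4 (mod 29).
Mod 43: 527 ≡ 11; by Fermat, exponent reduces to 135 mod 42 = 9; 11^9 ≡ 35 (mod 43).
Combine by CRT: x ≡ 4 (mod 29), x ≡ 35 (mod 43) ⇒ x ≡ 207 (mod 1247).

207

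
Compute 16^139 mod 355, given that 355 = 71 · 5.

111

Mod 71: 16 ≡ 16; by Fermat, exponent reduces to 139 mod 70 = 69; 16^69 ≡ 40 (mod 71).
Mod 5: 16 ≡ 1; by Fermat, exponent reduces to 139 mod 4 = 3; 1^3 ≡ 1 (mod 5).
Combine by CRT: x ≡ 40 (mod 71), x ≡ 1 (mod 5) ⇒ x ≡ 111 (mod 355).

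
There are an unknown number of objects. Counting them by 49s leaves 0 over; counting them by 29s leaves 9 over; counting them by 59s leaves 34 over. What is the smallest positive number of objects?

73843

Combine the congruences pairwise.
From N ≡ 0 (mod 49) write N = 0 + 49t. Substituting into N ≡ 9 (mod 29) gives 49t ≡ 9 (mod 29), and since 20⁻¹ ≡ 16 (mod 29), t ≡ 28. Hence N ≡ 0 + 49·28 = 1372 (mod 1421).
From N ≡ 1372 (mod 1421) write N = 1372 + 1421t. Substituting into N ≡ 34 (mod 59) gives 1421t ≡ 19 (mod 59), and since 5⁻¹ ≡ 12 (mod 59), t ≡ 51. Hence N ≡ 1372 + 1421·51 = 73843 (mod 83839).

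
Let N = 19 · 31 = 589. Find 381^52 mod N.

Mod 19: 381 ≡ 1; by Fermat, exponent reduces to 52 mod 18 = 16; 1^16 ≡ 1 (mod 19).
Mod 31: 381 ≡ 9; by Fermat, exponent reduces to 52 mod 30 = 22; 9^22 ≡ 10 (mod 31).
Combine by CRT: x ≡ 1 (mod 19), x ≡ 10 (mod 31) ⇒ x ≡ 134 (mod 589).

134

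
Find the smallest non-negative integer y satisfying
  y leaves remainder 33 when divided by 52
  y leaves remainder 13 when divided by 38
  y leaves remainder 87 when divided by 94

33833

gcd(52, 38) = 2 and 2 | (13 − 33), so the pair is consistent; merging gives y ≡ 241 (mod 988), where 988 = lcm(52, 38).
gcd(988, 94) = 2 and 2 | (87 − 241), so the pair is consistent; merging gives y ≡ 33833 (mod 46436), where 46436 = lcm(988, 94).
The solution is unique modulo lcm(52, 38, 94) = 46436.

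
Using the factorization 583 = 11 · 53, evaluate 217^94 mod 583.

Mod 11: 217 ≡ 8; by Fermat, exponent reduces to 94 mod 10 = 4; 8^4 ≡ 4 (mod 11).
Mod 53: 217 ≡ 5; by Fermat, exponent reduces to 94 mod 52 = 42; 5^42 ≡ 40 (mod 53).
Combine by CRT: x ≡ 4 (mod 11), x ≡ 40 (mod 53) ⇒ x ≡ 411 (mod 583).

411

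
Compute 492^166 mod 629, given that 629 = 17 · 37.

Mod 17: 492 ≡ 16; by Fermat, exponent reduces to 166 mod 16 = 6; 16^6 ≡ 1 (mod 17).
Mod 37: 492 ≡ 11; by Fermat, exponent reduces to 166 mod 36 = 22; 11^22 ≡ 26 (mod 37).
Combine by CRT: x ≡ 1 (mod 17), x ≡ 26 (mod 37) ⇒ x ≡ 137 (mod 629).

137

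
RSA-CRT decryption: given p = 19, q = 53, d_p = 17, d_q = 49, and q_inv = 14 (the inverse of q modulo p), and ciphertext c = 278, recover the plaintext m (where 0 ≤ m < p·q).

m₁ = c^(d_p) mod p: c ≡ 12 (mod 19), and 12^17 mod 19 = 8.
m₂ = c^(d_q) mod q: c ≡ 13 (mod 53), and 13^49 mod 53 = 42.
h = q_inv·(m₁ − m₂) mod p = 14·(8 − 42) mod 19 = 18.
m = m₂ + h·q = 42 + 18·53 = 996.

996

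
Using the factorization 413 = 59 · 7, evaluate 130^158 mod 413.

373

Mod 59: 130 ≡ 12; by Fermat, exponent reduces to 158 mod 58 = 42; 12^42 ≡ 19 (mod 59).
Mod 7: 130 ≡ 4; by Fermat, exponent reduces to 158 mod 6 = 2; 4^2 ≡ 2 (mod 7).
Combine by CRT: x ≡ 19 (mod 59), x ≡ 2 (mod 7) ⇒ x ≡ 373 (mod 413).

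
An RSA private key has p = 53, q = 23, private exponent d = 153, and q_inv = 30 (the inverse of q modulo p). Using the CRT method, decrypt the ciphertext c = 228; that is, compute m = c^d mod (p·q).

d_p = d mod (p−1) = 153 mod 52 = 49; d_q = d mod (q−1) = 21.
m₁ = c^(d_p) mod p: c ≡ 16 (mod 53), and 16^49 mod 53 = 46.
m₂ = c^(d_q) mod q: c ≡ 21 (mod 23), and 21^21 mod 23 = 11.
h = q_inv·(m₁ − m₂) mod p = 30·(46 − 11) mod 53 = 43.
m = m₂ + h·q = 11 + 43·23 = 1000.

1000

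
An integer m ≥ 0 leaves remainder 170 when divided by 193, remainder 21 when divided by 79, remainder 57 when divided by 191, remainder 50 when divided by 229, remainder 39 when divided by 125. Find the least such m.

45467163664

The moduli are pairwise coprime; N = 193·79·191·229·125 = 83361066625.
N/193 = 431922625; 431922625 ≡ 12 (mod 193); 12·177 ≡ 1, so inverse 177.
N/79 = 1055203375; 1055203375 ≡ 59 (mod 79); 59·75 ≡ 1, so inverse 75.
N/191 = 436445375; 436445375 ≡ 61 (mod 191); 61·119 ≡ 1, so inverse 119.
N/229 = 364022125; 364022125 ≡ 61 (mod 229); 61·214 ≡ 1, so inverse 214.
N/125 = 666888533; 666888533 ≡ 33 (mod 125); 33·72 ≡ 1, so inverse 72.
m ≡ 170·431922625·177 + 21·1055203375·75 + 57·436445375·119 + 50·364022125·214 + 39·666888533·72 = 23386565818664.
23386565818664 mod 83361066625 = 45467163664.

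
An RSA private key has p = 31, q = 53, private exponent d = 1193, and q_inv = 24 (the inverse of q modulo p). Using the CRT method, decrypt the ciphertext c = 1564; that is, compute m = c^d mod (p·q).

1227

d_p = d mod (p−1) = 1193 mod 30 = 23; d_q = d mod (q−1) = 49.
m₁ = c^(d_p) mod p: c ≡ 14 (mod 31), and 14^23 mod 31 = 18.
m₂ = c^(d_q) mod q: c ≡ 27 (mod 53), and 27^49 mod 53 = 8.
h = q_inv·(m₁ − m₂) mod p = 24·(18 − 8) mod 31 = 23.
m = m₂ + h·q = 8 + 23·53 = 1227.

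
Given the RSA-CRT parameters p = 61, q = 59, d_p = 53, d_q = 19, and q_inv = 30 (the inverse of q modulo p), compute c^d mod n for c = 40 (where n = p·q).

m₁ = c^(d_p) mod p: c ≡ 40 (mod 61), and 40^53 mod 61 = 32.
m₂ = c^(d_q) mod q: c ≡ 40 (mod 59), and 40^19 mod 59 = 37.
h = q_inv·(m₁ − m₂) mod p = 30·(32 − 37) mod 61 = 33.
m = m₂ + h·q = 37 + 33·59 = 1984.

1984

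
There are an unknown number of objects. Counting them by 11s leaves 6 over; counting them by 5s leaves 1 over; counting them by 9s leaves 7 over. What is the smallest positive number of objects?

61

The moduli are pairwise coprime; M = 11·5·9 = 495.
M/11 = 45; 45 ≡ 1 (mod 11), inverse 1.
M/5 = 99; 99 ≡ 4 (mod 5); 4·4 ≡ 1, so inverse 4.
M/9 = 55; 55 ≡ 1 (mod 9), inverse 1.
N ≡ 6·45·1 + 1·99·4 + 7·55·1 = 1051.
1051 mod 495 = 61.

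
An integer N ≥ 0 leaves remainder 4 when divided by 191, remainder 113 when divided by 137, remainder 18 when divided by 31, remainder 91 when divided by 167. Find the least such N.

The moduli are pairwise coprime; M = 191·137·31·167 = 135466559.
M/191 = 709249; 709249 ≡ 66 (mod 191); 66·55 ≡ 1, so inverse 55.
M/137 = 988807; 988807 ≡ 78 (mod 137); 78·65 ≡ 1, so inverse 65.
M/31 = 4369889; 4369889 ≡ 5 (mod 31); 5·25 ≡ 1, so inverse 25.
M/167 = 811177; 811177 ≡ 58 (mod 167); 58·72 ≡ 1, so inverse 72.
N ≡ 4·709249·55 + 113·988807·65 + 18·4369889·25 + 91·811177·72 = 14700103949.
14700103949 mod 135466559 = 69715577.

69715577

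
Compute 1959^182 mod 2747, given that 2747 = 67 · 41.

Mod 67: 1959 ≡ 16; by Fermat, exponent reduces to 182 mod 66 = 50; 16^50 ≡ 4 (mod 67).
Mod 41: 1959 ≡ 32; by Fermat, exponent reduces to 182 mod 40 = 22; 32^22 ≡ 40 (mod 41).
Combine by CRT: x ≡ 4 (mod 67), x ≡ 40 (mod 41) ⇒ x ≡ 942 (mod 2747).

942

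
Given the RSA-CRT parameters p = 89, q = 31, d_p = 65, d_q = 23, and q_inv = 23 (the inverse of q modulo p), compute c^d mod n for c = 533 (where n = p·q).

m₁ = c^(d_p) mod p: c ≡ 88 (mod 89), and 88^65 mod 89 = 88.
m₂ = c^(d_q) mod q: c ≡ 6 (mod 31), and 6^23 mod 31 = 26.
h = q_inv·(m₁ − m₂) mod p = 23·(88 − 26) mod 89 = 2.
m = m₂ + h·q = 26 + 2·31 = 88.

88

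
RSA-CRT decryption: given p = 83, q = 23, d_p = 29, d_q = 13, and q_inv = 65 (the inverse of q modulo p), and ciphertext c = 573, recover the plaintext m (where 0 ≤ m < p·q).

134

m₁ = c^(d_p) mod p: c ≡ 75 (mod 83), and 75^29 mod 83 = 51.
m₂ = c^(d_q) mod q: c ≡ 21 (mod 23), and 21^13 mod 23 = 19.
h = q_inv·(m₁ − m₂) mod p = 65·(51 − 19) mod 83 = 5.
m = m₂ + h·q = 19 + 5·23 = 134.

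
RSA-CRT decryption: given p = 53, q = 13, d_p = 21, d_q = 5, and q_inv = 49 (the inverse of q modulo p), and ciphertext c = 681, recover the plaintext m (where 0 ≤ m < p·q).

655

m₁ = c^(d_p) mod p: c ≡ 45 (mod 53), and 45^21 mod 53 = 19.
m₂ = c^(d_q) mod q: c ≡ 5 (mod 13), and 5^5 mod 13 = 5.
h = q_inv·(m₁ − m₂) mod p = 49·(19 − 5) mod 53 = 50.
m = m₂ + h·q = 5 + 50·13 = 655.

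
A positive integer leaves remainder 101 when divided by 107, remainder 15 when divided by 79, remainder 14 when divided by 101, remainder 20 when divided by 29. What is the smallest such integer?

The moduli are pairwise coprime; N = 107·79·101·29 = 24758837.
N/107 = 231391; 231391 ≡ 57 (mod 107); 57·92 ≡ 1, so inverse 92.
N/79 = 313403; 313403 ≡ 10 (mod 79); 10·8 ≡ 1, so inverse 8.
N/101 = 245137; 245137 ≡ 10 (mod 101); 10·91 ≡ 1, so inverse 91.
N/29 = 853753; 853753 ≡ 22 (mod 29); 22·4 ≡ 1, so inverse 4.
x ≡ 101·231391·92 + 15·313403·8 + 14·245137·91 + 20·853753·4 = 2568298310.
2568298310 mod 24758837 = 18138099.

18138099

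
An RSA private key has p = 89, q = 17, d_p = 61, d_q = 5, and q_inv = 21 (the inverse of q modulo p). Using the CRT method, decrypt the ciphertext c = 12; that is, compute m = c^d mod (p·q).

m₁ = c^(d_p) mod p: c ≡ 12 (mod 89), and 12^61 mod 89 = 77.
m₂ = c^(d_q) mod q: c ≡ 12 (mod 17), and 12^5 mod 17 = 3.
h = q_inv·(m₁ − m₂) mod p = 21·(77 − 3) mod 89 = 41.
m = m₂ + h·q = 3 + 41·17 = 700.

700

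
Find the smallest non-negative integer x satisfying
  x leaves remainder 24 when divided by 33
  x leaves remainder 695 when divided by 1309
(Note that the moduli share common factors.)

gcd(33, 1309) = 11 and 11 | (695 − 24), so the pair is consistent; merging gives x ≡ 2004 (mod 3927), where 3927 = lcm(33, 1309).
The solution is unique modulo lcm(33, 1309) = 3927.

2004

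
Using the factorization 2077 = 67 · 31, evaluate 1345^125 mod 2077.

Mod 67: 1345 ≡ 5; by Fermat, exponent reduces to 125 mod 66 = 59; 5^59 ≡ 45 (mod 67).
Mod 31: 1345 ≡ 12; by Fermat, exponent reduces to 125 mod 30 = 5; 12^5 ≡ 26 (mod 31).
Combine by CRT: x ≡ 45 (mod 67), x ≡ 26 (mod 31) ⇒ x ≡ 1452 (mod 2077).

1452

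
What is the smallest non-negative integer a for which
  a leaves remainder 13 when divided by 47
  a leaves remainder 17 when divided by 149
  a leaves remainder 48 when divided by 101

The moduli are pairwise coprime; N = 47·149·101 = 707303.
N/47 = 15049; 15049 ≡ 9 (mod 47); 9·21 ≡ 1, so inverse 21.
N/149 = 4747; 4747 ≡ 128 (mod 149); 128·78 ≡ 1, so inverse 78.
N/101 = 7003; 7003 ≡ 34 (mod 101); 34·3 ≡ 1, so inverse 3.
a ≡ 13·15049·21 + 17·4747·78 + 48·7003·3 = 11411331.
11411331 mod 707303 = 94483.

94483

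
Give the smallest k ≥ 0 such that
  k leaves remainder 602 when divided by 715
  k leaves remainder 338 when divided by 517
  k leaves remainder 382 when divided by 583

694152

gcd(715, 517) = 11 and 11 | (338 − 602), so the pair is consistent; merging gives k ≡ 22052 (mod 33605), where 33605 = lcm(715, 517).
gcd(33605, 583) = 11 and 11 | (382 − 22052), so the pair is consistent; merging gives k ≡ 694152 (mod 1781065), where 1781065 = lcm(33605, 583).
The solution is unique modulo lcm(715, 517, 583) = 1781065.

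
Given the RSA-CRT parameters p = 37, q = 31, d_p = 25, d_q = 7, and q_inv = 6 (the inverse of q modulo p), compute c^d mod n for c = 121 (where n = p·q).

417

m₁ = c^(d_p) mod p: c ≡ 10 (mod 37), and 10^25 mod 37 = 10.
m₂ = c^(d_q) mod q: c ≡ 28 (mod 31), and 28^7 mod 31 = 14.
h = q_inv·(m₁ − m₂) mod p = 6·(10 − 14) mod 37 = 13.
m = m₂ + h·q = 14 + 13·31 = 417.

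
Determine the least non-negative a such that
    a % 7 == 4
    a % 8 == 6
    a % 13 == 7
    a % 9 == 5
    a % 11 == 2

The moduli are pairwise coprime; N = 7·8·13·9·11 = 72072.
N/7 = 10296; 10296 ≡ 6 (mod 7); 6·6 ≡ 1, so inverse 6.
N/8 = 9009; 9009 ≡ 1 (mod 8), inverse 1.
N/13 = 5544; 5544 ≡ 6 (mod 13); 6·11 ≡ 1, so inverse 11.
N/9 = 8008; 8008 ≡ 7 (mod 9); 7·4 ≡ 1, so inverse 4.
N/11 = 6552; 6552 ≡ 7 (mod 11); 7·8 ≡ 1, so inverse 8.
a ≡ 4·10296·6 + 6·9009·1 + 7·5544·11 + 5·8008·4 + 2·6552·8 = 993038.
993038 mod 72072 = 56102.

56102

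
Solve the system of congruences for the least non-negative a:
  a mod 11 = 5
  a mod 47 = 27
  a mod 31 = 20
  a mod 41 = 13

405872

The moduli are pairwise coprime; N = 11·47·31·41 = 657107.
N/11 = 59737; 59737 ≡ 7 (mod 11); 7·8 ≡ 1, so inverse 8.
N/47 = 13981; 13981 ≡ 22 (mod 47); 22·15 ≡ 1, so inverse 15.
N/31 = 21197; 21197 ≡ 24 (mod 31); 24·22 ≡ 1, so inverse 22.
N/41 = 16027; 16027 ≡ 37 (mod 41); 37·10 ≡ 1, so inverse 10.
a ≡ 5·59737·8 + 27·13981·15 + 20·21197·22 + 13·16027·10 = 19461975.
19461975 mod 657107 = 405872.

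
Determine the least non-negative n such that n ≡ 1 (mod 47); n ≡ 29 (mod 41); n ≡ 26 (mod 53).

The moduli are pairwise coprime; M = 47·41·53 = 102131.
M/47 = 2173; 2173 ≡ 11 (mod 47); 11·30 ≡ 1, so inverse 30.
M/41 = 2491; 2491 ≡ 31 (mod 41); 31·4 ≡ 1, so inverse 4.
M/53 = 1927; 1927 ≡ 19 (mod 53); 19·14 ≡ 1, so inverse 14.
n ≡ 1·2173·30 + 29·2491·4 + 26·1927·14 = 1055574.
1055574 mod 102131 = 34264.

34264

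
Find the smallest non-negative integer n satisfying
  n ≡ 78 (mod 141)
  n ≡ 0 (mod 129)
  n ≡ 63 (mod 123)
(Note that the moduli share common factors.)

99201

Combine the congruences pairwise.
gcd(141, 129) = 3 and 3 | (0 − 78), so the pair is consistent; merging gives n ≡ 2193 (mod 6063), where 6063 = lcm(141, 129).
gcd(6063, 123) = 3 and 3 | (63 − 2193), so the pair is consistent; merging gives n ≡ 99201 (mod 248583), where 248583 = lcm(6063, 123).
The solution is unique modulo lcm(141, 129, 123) = 248583.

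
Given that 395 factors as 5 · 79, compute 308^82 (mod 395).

Mod 5: 308 ≡ 3; by Fermat, exponent reduces to 82 mod 4 = 2; 3^2 ≡ 4 (mod 5).
Mod 79: 308 ≡ 71; by Fermat, exponent reduces to 82 mod 78 = 4; 71^4 ≡ 67 (mod 79).
Combine by CRT: x ≡ 4 (mod 5), x ≡ 67 (mod 79) ⇒ x ≡ 304 (mod 395).

304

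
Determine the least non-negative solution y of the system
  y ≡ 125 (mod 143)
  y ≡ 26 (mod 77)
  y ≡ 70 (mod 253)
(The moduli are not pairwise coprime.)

8419

gcd(143, 77) = 11 and 11 | (26 − 125), so the pair is consistent; merging gives y ≡ 411 (mod 1001), where 1001 = lcm(143, 77).
gcd(1001, 253) = 11 and 11 | (70 − 411), so the pair is consistent; merging gives y ≡ 8419 (mod 23023), where 23023 = lcm(1001, 253).
The solution is unique modulo lcm(143, 77, 253) = 23023.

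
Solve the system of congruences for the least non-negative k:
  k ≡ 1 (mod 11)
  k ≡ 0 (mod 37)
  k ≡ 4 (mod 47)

15984

The moduli are pairwise coprime; N = 11·37·47 = 19129.
N/11 = 1739; 1739 ≡ 1 (mod 11), inverse 1.
N/37 = 517; 517 ≡ 36 (mod 37); 36·36 ≡ 1, so inverse 36.
N/47 = 407; 407 ≡ 31 (mod 47); 31·44 ≡ 1, so inverse 44.
k ≡ 1·1739·1 + 0·517·36 + 4·407·44 = 73371.
73371 mod 19129 = 15984.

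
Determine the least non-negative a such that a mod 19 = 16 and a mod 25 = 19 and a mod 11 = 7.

4044

From a ≡ 16 (mod 19) write a = 16 + 19t. Substituting into a ≡ 19 (mod 25) gives 19t ≡ 3 (mod 25), and since 19⁻¹ ≡ 4 (mod 25), t ≡ 12. Hence a ≡ 16 + 19·12 = 244 (mod 475).
From a ≡ 244 (mod 475) write a = 244 + 475t. Substituting into a ≡ 7 (mod 11) gives 475t ≡ 5 (mod 11), and since 2⁻¹ ≡ 6 (mod 11), t ≡ 8. Hence a ≡ 244 + 475·8 = 4044 (mod 5225).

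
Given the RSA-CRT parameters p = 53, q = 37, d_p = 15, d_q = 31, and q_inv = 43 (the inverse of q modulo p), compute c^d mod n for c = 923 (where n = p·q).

m₁ = c^(d_p) mod p: c ≡ 22 (mod 53), and 22^15 mod 53 = 2.
m₂ = c^(d_q) mod q: c ≡ 35 (mod 37), and 35^31 mod 37 = 15.
h = q_inv·(m₁ − m₂) mod p = 43·(2 − 15) mod 53 = 24.
m = m₂ + h·q = 15 + 24·37 = 903.

903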